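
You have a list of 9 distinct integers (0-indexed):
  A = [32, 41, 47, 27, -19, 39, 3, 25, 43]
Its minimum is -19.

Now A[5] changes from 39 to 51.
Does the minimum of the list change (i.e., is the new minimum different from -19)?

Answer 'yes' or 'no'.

Old min = -19
Change: A[5] 39 -> 51
Changed element was NOT the min; min changes only if 51 < -19.
New min = -19; changed? no

Answer: no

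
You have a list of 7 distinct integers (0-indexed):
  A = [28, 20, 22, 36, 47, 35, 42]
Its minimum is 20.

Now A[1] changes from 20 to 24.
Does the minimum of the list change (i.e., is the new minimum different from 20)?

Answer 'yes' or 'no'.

Old min = 20
Change: A[1] 20 -> 24
Changed element was the min; new min must be rechecked.
New min = 22; changed? yes

Answer: yes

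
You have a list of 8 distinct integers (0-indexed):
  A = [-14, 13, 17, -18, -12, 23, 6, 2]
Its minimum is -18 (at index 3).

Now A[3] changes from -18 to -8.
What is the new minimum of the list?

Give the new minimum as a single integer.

Old min = -18 (at index 3)
Change: A[3] -18 -> -8
Changed element WAS the min. Need to check: is -8 still <= all others?
  Min of remaining elements: -14
  New min = min(-8, -14) = -14

Answer: -14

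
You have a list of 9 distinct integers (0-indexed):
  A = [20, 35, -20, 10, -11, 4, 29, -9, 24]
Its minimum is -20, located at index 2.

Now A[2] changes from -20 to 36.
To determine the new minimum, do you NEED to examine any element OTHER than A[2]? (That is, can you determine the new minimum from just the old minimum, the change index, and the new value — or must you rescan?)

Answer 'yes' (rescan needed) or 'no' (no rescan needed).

Old min = -20 at index 2
Change at index 2: -20 -> 36
Index 2 WAS the min and new value 36 > old min -20. Must rescan other elements to find the new min.
Needs rescan: yes

Answer: yes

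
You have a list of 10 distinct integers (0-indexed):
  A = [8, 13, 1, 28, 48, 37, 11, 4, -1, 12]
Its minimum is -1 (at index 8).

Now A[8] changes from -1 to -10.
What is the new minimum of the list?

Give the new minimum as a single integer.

Answer: -10

Derivation:
Old min = -1 (at index 8)
Change: A[8] -1 -> -10
Changed element WAS the min. Need to check: is -10 still <= all others?
  Min of remaining elements: 1
  New min = min(-10, 1) = -10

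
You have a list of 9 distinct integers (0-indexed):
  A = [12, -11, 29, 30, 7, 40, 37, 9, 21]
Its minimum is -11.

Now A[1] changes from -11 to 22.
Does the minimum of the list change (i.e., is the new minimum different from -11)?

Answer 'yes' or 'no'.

Old min = -11
Change: A[1] -11 -> 22
Changed element was the min; new min must be rechecked.
New min = 7; changed? yes

Answer: yes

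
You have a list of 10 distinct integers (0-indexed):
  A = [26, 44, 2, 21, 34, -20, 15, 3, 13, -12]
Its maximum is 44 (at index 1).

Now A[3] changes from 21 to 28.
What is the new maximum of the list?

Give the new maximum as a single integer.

Old max = 44 (at index 1)
Change: A[3] 21 -> 28
Changed element was NOT the old max.
  New max = max(old_max, new_val) = max(44, 28) = 44

Answer: 44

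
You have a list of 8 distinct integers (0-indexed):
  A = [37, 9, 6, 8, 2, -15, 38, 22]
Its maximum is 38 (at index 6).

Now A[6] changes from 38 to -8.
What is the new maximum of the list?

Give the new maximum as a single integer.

Answer: 37

Derivation:
Old max = 38 (at index 6)
Change: A[6] 38 -> -8
Changed element WAS the max -> may need rescan.
  Max of remaining elements: 37
  New max = max(-8, 37) = 37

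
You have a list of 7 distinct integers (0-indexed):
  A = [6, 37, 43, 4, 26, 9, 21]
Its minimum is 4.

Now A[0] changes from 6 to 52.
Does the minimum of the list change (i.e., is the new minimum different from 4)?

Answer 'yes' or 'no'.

Answer: no

Derivation:
Old min = 4
Change: A[0] 6 -> 52
Changed element was NOT the min; min changes only if 52 < 4.
New min = 4; changed? no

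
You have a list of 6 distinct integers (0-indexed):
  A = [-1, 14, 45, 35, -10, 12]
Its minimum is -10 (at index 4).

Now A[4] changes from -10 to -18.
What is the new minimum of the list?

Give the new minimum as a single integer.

Old min = -10 (at index 4)
Change: A[4] -10 -> -18
Changed element WAS the min. Need to check: is -18 still <= all others?
  Min of remaining elements: -1
  New min = min(-18, -1) = -18

Answer: -18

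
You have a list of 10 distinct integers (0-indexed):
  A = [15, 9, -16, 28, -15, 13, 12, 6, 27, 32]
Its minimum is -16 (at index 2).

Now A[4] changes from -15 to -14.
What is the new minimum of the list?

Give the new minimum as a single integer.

Old min = -16 (at index 2)
Change: A[4] -15 -> -14
Changed element was NOT the old min.
  New min = min(old_min, new_val) = min(-16, -14) = -16

Answer: -16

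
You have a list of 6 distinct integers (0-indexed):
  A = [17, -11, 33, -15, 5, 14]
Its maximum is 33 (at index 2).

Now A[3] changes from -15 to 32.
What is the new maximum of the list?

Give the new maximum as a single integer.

Answer: 33

Derivation:
Old max = 33 (at index 2)
Change: A[3] -15 -> 32
Changed element was NOT the old max.
  New max = max(old_max, new_val) = max(33, 32) = 33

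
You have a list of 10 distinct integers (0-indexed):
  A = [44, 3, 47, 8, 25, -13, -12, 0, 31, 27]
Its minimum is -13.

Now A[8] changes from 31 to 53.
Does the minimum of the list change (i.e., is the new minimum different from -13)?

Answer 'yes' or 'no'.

Answer: no

Derivation:
Old min = -13
Change: A[8] 31 -> 53
Changed element was NOT the min; min changes only if 53 < -13.
New min = -13; changed? no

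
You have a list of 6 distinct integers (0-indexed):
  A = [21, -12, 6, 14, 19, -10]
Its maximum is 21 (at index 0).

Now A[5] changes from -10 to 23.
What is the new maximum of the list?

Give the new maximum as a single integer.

Old max = 21 (at index 0)
Change: A[5] -10 -> 23
Changed element was NOT the old max.
  New max = max(old_max, new_val) = max(21, 23) = 23

Answer: 23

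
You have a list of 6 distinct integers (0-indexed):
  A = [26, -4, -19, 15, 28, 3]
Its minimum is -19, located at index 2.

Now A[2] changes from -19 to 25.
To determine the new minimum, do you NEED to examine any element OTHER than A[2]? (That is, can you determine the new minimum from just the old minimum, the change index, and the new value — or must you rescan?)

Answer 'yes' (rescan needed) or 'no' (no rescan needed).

Old min = -19 at index 2
Change at index 2: -19 -> 25
Index 2 WAS the min and new value 25 > old min -19. Must rescan other elements to find the new min.
Needs rescan: yes

Answer: yes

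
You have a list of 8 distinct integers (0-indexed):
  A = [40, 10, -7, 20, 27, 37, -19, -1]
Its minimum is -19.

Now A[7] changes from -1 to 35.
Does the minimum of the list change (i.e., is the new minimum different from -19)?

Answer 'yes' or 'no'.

Old min = -19
Change: A[7] -1 -> 35
Changed element was NOT the min; min changes only if 35 < -19.
New min = -19; changed? no

Answer: no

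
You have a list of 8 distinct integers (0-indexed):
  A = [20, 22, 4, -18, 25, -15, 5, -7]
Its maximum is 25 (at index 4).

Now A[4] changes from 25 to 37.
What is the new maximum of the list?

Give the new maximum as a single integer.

Old max = 25 (at index 4)
Change: A[4] 25 -> 37
Changed element WAS the max -> may need rescan.
  Max of remaining elements: 22
  New max = max(37, 22) = 37

Answer: 37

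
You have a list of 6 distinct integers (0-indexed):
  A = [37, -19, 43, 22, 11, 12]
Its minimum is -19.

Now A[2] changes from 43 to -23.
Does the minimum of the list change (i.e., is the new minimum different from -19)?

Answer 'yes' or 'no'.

Old min = -19
Change: A[2] 43 -> -23
Changed element was NOT the min; min changes only if -23 < -19.
New min = -23; changed? yes

Answer: yes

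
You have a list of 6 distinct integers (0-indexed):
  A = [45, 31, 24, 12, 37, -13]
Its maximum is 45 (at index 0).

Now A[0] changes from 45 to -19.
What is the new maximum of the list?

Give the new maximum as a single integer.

Answer: 37

Derivation:
Old max = 45 (at index 0)
Change: A[0] 45 -> -19
Changed element WAS the max -> may need rescan.
  Max of remaining elements: 37
  New max = max(-19, 37) = 37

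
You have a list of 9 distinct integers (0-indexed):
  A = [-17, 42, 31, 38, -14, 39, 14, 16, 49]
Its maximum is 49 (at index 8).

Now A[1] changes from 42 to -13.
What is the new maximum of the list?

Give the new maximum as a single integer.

Old max = 49 (at index 8)
Change: A[1] 42 -> -13
Changed element was NOT the old max.
  New max = max(old_max, new_val) = max(49, -13) = 49

Answer: 49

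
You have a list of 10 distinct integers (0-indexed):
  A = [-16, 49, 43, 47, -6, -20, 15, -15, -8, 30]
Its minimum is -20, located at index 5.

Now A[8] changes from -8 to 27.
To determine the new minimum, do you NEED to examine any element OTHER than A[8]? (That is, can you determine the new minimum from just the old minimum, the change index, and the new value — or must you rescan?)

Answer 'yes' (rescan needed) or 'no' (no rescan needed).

Answer: no

Derivation:
Old min = -20 at index 5
Change at index 8: -8 -> 27
Index 8 was NOT the min. New min = min(-20, 27). No rescan of other elements needed.
Needs rescan: no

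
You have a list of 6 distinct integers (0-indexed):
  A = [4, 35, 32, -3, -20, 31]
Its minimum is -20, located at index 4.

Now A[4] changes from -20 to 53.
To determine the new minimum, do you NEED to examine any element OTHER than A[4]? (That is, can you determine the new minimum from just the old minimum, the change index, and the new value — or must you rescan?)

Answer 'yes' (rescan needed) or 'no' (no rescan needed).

Answer: yes

Derivation:
Old min = -20 at index 4
Change at index 4: -20 -> 53
Index 4 WAS the min and new value 53 > old min -20. Must rescan other elements to find the new min.
Needs rescan: yes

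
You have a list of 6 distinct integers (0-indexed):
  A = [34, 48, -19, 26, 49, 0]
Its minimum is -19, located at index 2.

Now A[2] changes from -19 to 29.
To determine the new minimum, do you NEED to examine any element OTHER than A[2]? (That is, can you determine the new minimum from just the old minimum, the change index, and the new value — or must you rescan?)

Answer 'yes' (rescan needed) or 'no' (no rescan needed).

Old min = -19 at index 2
Change at index 2: -19 -> 29
Index 2 WAS the min and new value 29 > old min -19. Must rescan other elements to find the new min.
Needs rescan: yes

Answer: yes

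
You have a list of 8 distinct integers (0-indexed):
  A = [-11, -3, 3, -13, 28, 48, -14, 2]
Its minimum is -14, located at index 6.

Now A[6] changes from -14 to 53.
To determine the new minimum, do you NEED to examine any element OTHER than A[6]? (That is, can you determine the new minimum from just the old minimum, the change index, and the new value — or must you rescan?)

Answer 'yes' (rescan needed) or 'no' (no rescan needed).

Answer: yes

Derivation:
Old min = -14 at index 6
Change at index 6: -14 -> 53
Index 6 WAS the min and new value 53 > old min -14. Must rescan other elements to find the new min.
Needs rescan: yes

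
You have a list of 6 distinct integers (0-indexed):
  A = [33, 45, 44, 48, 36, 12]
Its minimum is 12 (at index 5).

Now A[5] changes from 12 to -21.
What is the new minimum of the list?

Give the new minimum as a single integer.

Answer: -21

Derivation:
Old min = 12 (at index 5)
Change: A[5] 12 -> -21
Changed element WAS the min. Need to check: is -21 still <= all others?
  Min of remaining elements: 33
  New min = min(-21, 33) = -21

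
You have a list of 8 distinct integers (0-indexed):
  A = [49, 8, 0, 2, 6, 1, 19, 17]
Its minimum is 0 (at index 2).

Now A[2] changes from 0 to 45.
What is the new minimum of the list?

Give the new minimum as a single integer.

Old min = 0 (at index 2)
Change: A[2] 0 -> 45
Changed element WAS the min. Need to check: is 45 still <= all others?
  Min of remaining elements: 1
  New min = min(45, 1) = 1

Answer: 1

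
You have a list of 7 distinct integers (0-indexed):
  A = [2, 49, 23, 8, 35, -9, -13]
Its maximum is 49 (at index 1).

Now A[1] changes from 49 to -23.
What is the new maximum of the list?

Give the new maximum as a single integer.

Old max = 49 (at index 1)
Change: A[1] 49 -> -23
Changed element WAS the max -> may need rescan.
  Max of remaining elements: 35
  New max = max(-23, 35) = 35

Answer: 35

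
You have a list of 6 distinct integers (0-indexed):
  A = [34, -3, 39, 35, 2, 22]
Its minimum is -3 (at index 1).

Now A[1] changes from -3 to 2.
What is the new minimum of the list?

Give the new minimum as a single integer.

Answer: 2

Derivation:
Old min = -3 (at index 1)
Change: A[1] -3 -> 2
Changed element WAS the min. Need to check: is 2 still <= all others?
  Min of remaining elements: 2
  New min = min(2, 2) = 2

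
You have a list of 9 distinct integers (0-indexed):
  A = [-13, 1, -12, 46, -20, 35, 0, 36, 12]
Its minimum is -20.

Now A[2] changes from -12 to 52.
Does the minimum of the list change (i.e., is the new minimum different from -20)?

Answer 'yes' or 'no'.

Answer: no

Derivation:
Old min = -20
Change: A[2] -12 -> 52
Changed element was NOT the min; min changes only if 52 < -20.
New min = -20; changed? no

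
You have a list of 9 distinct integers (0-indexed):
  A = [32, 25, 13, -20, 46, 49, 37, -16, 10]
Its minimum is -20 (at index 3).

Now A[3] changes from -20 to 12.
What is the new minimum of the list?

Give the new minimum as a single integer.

Answer: -16

Derivation:
Old min = -20 (at index 3)
Change: A[3] -20 -> 12
Changed element WAS the min. Need to check: is 12 still <= all others?
  Min of remaining elements: -16
  New min = min(12, -16) = -16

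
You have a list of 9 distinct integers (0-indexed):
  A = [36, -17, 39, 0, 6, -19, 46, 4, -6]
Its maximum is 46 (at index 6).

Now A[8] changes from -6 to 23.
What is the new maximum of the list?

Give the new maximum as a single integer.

Old max = 46 (at index 6)
Change: A[8] -6 -> 23
Changed element was NOT the old max.
  New max = max(old_max, new_val) = max(46, 23) = 46

Answer: 46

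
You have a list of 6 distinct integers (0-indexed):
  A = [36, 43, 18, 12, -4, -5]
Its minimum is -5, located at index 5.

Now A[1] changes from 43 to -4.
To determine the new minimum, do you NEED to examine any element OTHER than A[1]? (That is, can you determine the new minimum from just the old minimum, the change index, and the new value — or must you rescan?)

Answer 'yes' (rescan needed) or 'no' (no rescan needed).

Answer: no

Derivation:
Old min = -5 at index 5
Change at index 1: 43 -> -4
Index 1 was NOT the min. New min = min(-5, -4). No rescan of other elements needed.
Needs rescan: no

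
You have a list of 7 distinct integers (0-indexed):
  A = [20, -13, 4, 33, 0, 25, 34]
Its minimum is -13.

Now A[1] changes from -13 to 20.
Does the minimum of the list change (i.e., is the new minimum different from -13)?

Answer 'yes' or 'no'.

Old min = -13
Change: A[1] -13 -> 20
Changed element was the min; new min must be rechecked.
New min = 0; changed? yes

Answer: yes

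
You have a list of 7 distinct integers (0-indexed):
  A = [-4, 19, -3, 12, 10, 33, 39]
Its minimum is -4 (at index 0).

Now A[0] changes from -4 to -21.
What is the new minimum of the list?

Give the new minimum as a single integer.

Old min = -4 (at index 0)
Change: A[0] -4 -> -21
Changed element WAS the min. Need to check: is -21 still <= all others?
  Min of remaining elements: -3
  New min = min(-21, -3) = -21

Answer: -21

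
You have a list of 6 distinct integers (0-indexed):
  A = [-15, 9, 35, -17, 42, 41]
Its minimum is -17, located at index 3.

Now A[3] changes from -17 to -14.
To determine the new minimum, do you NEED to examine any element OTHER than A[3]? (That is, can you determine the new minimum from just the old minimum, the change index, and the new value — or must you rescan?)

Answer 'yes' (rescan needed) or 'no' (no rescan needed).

Answer: yes

Derivation:
Old min = -17 at index 3
Change at index 3: -17 -> -14
Index 3 WAS the min and new value -14 > old min -17. Must rescan other elements to find the new min.
Needs rescan: yes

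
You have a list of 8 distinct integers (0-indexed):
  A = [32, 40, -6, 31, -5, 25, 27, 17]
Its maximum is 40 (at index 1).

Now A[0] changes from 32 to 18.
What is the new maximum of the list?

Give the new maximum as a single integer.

Old max = 40 (at index 1)
Change: A[0] 32 -> 18
Changed element was NOT the old max.
  New max = max(old_max, new_val) = max(40, 18) = 40

Answer: 40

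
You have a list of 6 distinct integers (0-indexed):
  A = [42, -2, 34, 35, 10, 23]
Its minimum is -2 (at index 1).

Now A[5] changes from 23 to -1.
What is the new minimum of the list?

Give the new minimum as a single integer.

Answer: -2

Derivation:
Old min = -2 (at index 1)
Change: A[5] 23 -> -1
Changed element was NOT the old min.
  New min = min(old_min, new_val) = min(-2, -1) = -2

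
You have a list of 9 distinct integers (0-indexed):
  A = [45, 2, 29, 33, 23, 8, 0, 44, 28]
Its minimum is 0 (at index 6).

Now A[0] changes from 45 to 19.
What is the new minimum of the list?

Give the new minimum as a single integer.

Old min = 0 (at index 6)
Change: A[0] 45 -> 19
Changed element was NOT the old min.
  New min = min(old_min, new_val) = min(0, 19) = 0

Answer: 0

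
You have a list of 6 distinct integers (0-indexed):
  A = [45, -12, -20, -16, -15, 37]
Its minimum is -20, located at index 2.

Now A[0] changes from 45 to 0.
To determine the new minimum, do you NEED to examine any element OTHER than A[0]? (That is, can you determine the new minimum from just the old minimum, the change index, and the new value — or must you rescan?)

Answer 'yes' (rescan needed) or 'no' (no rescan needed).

Old min = -20 at index 2
Change at index 0: 45 -> 0
Index 0 was NOT the min. New min = min(-20, 0). No rescan of other elements needed.
Needs rescan: no

Answer: no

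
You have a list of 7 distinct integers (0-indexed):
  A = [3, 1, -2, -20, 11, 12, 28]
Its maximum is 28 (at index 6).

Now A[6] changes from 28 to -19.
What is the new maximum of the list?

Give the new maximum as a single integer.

Answer: 12

Derivation:
Old max = 28 (at index 6)
Change: A[6] 28 -> -19
Changed element WAS the max -> may need rescan.
  Max of remaining elements: 12
  New max = max(-19, 12) = 12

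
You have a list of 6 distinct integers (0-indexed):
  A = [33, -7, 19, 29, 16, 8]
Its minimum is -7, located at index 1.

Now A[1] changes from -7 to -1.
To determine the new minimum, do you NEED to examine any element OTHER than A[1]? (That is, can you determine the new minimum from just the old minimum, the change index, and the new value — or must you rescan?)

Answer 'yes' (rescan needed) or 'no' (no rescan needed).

Answer: yes

Derivation:
Old min = -7 at index 1
Change at index 1: -7 -> -1
Index 1 WAS the min and new value -1 > old min -7. Must rescan other elements to find the new min.
Needs rescan: yes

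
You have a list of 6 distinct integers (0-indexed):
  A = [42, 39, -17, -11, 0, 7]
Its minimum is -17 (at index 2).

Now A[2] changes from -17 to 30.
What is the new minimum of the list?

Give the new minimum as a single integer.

Answer: -11

Derivation:
Old min = -17 (at index 2)
Change: A[2] -17 -> 30
Changed element WAS the min. Need to check: is 30 still <= all others?
  Min of remaining elements: -11
  New min = min(30, -11) = -11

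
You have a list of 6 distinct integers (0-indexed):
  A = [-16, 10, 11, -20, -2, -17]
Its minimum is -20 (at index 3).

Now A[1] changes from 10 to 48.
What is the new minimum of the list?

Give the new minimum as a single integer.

Answer: -20

Derivation:
Old min = -20 (at index 3)
Change: A[1] 10 -> 48
Changed element was NOT the old min.
  New min = min(old_min, new_val) = min(-20, 48) = -20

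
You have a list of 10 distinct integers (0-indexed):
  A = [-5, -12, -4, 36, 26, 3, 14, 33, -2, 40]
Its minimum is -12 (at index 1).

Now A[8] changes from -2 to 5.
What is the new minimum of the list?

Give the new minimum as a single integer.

Answer: -12

Derivation:
Old min = -12 (at index 1)
Change: A[8] -2 -> 5
Changed element was NOT the old min.
  New min = min(old_min, new_val) = min(-12, 5) = -12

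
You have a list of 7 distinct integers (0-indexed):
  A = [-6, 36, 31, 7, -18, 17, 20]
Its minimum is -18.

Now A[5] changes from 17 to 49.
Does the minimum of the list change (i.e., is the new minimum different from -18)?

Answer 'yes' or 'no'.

Answer: no

Derivation:
Old min = -18
Change: A[5] 17 -> 49
Changed element was NOT the min; min changes only if 49 < -18.
New min = -18; changed? no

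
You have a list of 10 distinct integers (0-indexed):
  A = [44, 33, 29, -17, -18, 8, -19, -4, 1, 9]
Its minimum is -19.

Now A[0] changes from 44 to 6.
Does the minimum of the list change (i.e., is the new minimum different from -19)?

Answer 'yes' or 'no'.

Old min = -19
Change: A[0] 44 -> 6
Changed element was NOT the min; min changes only if 6 < -19.
New min = -19; changed? no

Answer: no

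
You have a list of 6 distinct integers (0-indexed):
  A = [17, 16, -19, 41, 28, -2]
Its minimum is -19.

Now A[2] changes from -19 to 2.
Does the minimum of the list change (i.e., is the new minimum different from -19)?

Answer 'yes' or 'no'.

Answer: yes

Derivation:
Old min = -19
Change: A[2] -19 -> 2
Changed element was the min; new min must be rechecked.
New min = -2; changed? yes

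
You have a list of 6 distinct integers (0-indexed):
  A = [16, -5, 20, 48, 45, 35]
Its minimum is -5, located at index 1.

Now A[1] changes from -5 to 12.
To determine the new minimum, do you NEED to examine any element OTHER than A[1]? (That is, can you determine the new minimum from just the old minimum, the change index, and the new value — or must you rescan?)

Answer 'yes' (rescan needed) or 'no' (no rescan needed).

Answer: yes

Derivation:
Old min = -5 at index 1
Change at index 1: -5 -> 12
Index 1 WAS the min and new value 12 > old min -5. Must rescan other elements to find the new min.
Needs rescan: yes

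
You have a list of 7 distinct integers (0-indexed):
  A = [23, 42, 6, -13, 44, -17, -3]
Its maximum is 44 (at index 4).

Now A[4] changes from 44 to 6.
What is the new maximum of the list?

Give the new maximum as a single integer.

Old max = 44 (at index 4)
Change: A[4] 44 -> 6
Changed element WAS the max -> may need rescan.
  Max of remaining elements: 42
  New max = max(6, 42) = 42

Answer: 42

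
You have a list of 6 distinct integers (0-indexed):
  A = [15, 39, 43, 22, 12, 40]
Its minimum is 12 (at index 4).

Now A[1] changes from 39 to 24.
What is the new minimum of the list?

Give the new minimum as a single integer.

Old min = 12 (at index 4)
Change: A[1] 39 -> 24
Changed element was NOT the old min.
  New min = min(old_min, new_val) = min(12, 24) = 12

Answer: 12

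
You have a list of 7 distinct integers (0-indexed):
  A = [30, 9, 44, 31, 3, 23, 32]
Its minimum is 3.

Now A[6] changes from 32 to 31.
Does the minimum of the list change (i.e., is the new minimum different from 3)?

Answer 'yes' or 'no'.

Old min = 3
Change: A[6] 32 -> 31
Changed element was NOT the min; min changes only if 31 < 3.
New min = 3; changed? no

Answer: no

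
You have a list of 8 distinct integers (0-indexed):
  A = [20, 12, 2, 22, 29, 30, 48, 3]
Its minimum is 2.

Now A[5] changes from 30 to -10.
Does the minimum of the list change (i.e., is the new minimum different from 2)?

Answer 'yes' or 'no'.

Answer: yes

Derivation:
Old min = 2
Change: A[5] 30 -> -10
Changed element was NOT the min; min changes only if -10 < 2.
New min = -10; changed? yes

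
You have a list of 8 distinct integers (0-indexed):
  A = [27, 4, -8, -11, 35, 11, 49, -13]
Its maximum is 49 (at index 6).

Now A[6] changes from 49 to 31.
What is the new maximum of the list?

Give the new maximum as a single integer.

Old max = 49 (at index 6)
Change: A[6] 49 -> 31
Changed element WAS the max -> may need rescan.
  Max of remaining elements: 35
  New max = max(31, 35) = 35

Answer: 35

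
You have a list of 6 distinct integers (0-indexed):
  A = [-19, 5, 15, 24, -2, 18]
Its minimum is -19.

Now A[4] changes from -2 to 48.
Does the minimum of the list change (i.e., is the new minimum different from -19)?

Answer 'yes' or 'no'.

Answer: no

Derivation:
Old min = -19
Change: A[4] -2 -> 48
Changed element was NOT the min; min changes only if 48 < -19.
New min = -19; changed? no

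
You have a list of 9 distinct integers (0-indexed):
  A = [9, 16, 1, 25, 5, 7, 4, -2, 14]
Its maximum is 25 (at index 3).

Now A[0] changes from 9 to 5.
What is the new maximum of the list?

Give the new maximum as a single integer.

Old max = 25 (at index 3)
Change: A[0] 9 -> 5
Changed element was NOT the old max.
  New max = max(old_max, new_val) = max(25, 5) = 25

Answer: 25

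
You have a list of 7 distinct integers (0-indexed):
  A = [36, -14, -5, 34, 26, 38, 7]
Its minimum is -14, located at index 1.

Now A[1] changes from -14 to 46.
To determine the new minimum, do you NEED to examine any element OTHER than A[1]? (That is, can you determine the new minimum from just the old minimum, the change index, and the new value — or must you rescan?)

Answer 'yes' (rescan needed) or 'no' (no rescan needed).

Old min = -14 at index 1
Change at index 1: -14 -> 46
Index 1 WAS the min and new value 46 > old min -14. Must rescan other elements to find the new min.
Needs rescan: yes

Answer: yes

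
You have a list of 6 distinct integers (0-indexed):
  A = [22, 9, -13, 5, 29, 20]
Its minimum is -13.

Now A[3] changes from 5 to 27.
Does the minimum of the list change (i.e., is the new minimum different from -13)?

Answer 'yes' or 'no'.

Answer: no

Derivation:
Old min = -13
Change: A[3] 5 -> 27
Changed element was NOT the min; min changes only if 27 < -13.
New min = -13; changed? no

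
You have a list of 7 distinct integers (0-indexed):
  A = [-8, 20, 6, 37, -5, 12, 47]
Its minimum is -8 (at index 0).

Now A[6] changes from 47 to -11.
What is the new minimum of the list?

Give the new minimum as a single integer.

Old min = -8 (at index 0)
Change: A[6] 47 -> -11
Changed element was NOT the old min.
  New min = min(old_min, new_val) = min(-8, -11) = -11

Answer: -11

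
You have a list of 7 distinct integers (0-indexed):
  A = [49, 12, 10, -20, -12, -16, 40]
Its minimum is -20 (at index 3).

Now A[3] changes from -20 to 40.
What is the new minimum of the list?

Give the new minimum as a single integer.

Old min = -20 (at index 3)
Change: A[3] -20 -> 40
Changed element WAS the min. Need to check: is 40 still <= all others?
  Min of remaining elements: -16
  New min = min(40, -16) = -16

Answer: -16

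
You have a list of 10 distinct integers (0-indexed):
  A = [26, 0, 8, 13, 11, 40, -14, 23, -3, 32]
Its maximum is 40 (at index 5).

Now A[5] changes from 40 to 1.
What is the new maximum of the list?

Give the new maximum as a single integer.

Old max = 40 (at index 5)
Change: A[5] 40 -> 1
Changed element WAS the max -> may need rescan.
  Max of remaining elements: 32
  New max = max(1, 32) = 32

Answer: 32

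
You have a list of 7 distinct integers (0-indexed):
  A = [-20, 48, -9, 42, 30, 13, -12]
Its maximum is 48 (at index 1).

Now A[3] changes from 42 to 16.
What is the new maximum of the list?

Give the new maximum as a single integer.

Answer: 48

Derivation:
Old max = 48 (at index 1)
Change: A[3] 42 -> 16
Changed element was NOT the old max.
  New max = max(old_max, new_val) = max(48, 16) = 48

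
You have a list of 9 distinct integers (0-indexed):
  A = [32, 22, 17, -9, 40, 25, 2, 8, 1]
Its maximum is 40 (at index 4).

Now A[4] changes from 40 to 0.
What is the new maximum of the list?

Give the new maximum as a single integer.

Old max = 40 (at index 4)
Change: A[4] 40 -> 0
Changed element WAS the max -> may need rescan.
  Max of remaining elements: 32
  New max = max(0, 32) = 32

Answer: 32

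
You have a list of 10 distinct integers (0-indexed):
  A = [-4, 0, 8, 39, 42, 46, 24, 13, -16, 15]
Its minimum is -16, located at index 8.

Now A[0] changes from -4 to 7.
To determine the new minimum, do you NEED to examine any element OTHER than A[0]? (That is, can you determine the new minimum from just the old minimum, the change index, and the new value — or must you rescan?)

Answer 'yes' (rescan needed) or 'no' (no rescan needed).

Answer: no

Derivation:
Old min = -16 at index 8
Change at index 0: -4 -> 7
Index 0 was NOT the min. New min = min(-16, 7). No rescan of other elements needed.
Needs rescan: no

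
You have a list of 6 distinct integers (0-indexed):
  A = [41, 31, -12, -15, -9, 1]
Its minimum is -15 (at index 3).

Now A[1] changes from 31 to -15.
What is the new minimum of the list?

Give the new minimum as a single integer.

Answer: -15

Derivation:
Old min = -15 (at index 3)
Change: A[1] 31 -> -15
Changed element was NOT the old min.
  New min = min(old_min, new_val) = min(-15, -15) = -15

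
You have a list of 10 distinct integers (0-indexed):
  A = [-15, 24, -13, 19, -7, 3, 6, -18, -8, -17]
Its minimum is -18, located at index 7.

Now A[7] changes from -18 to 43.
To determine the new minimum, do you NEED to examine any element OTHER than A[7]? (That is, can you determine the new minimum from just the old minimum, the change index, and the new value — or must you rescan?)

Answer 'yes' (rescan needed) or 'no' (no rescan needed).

Answer: yes

Derivation:
Old min = -18 at index 7
Change at index 7: -18 -> 43
Index 7 WAS the min and new value 43 > old min -18. Must rescan other elements to find the new min.
Needs rescan: yes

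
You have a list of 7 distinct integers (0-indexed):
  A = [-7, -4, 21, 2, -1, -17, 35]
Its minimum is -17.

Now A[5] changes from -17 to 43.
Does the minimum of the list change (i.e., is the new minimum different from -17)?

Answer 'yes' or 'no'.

Old min = -17
Change: A[5] -17 -> 43
Changed element was the min; new min must be rechecked.
New min = -7; changed? yes

Answer: yes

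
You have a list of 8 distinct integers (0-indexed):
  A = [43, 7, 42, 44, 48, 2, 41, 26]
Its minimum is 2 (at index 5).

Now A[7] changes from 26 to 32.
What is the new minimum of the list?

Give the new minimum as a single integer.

Answer: 2

Derivation:
Old min = 2 (at index 5)
Change: A[7] 26 -> 32
Changed element was NOT the old min.
  New min = min(old_min, new_val) = min(2, 32) = 2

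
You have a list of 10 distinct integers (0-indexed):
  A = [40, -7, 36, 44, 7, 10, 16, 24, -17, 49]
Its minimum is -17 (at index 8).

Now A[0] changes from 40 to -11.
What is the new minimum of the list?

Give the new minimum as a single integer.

Answer: -17

Derivation:
Old min = -17 (at index 8)
Change: A[0] 40 -> -11
Changed element was NOT the old min.
  New min = min(old_min, new_val) = min(-17, -11) = -17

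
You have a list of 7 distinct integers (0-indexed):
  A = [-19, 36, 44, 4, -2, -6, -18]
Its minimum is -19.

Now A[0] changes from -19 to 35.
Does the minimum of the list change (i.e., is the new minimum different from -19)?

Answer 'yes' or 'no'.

Answer: yes

Derivation:
Old min = -19
Change: A[0] -19 -> 35
Changed element was the min; new min must be rechecked.
New min = -18; changed? yes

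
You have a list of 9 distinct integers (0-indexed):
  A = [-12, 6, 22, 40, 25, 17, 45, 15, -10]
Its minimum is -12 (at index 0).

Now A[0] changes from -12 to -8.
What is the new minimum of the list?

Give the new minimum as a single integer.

Old min = -12 (at index 0)
Change: A[0] -12 -> -8
Changed element WAS the min. Need to check: is -8 still <= all others?
  Min of remaining elements: -10
  New min = min(-8, -10) = -10

Answer: -10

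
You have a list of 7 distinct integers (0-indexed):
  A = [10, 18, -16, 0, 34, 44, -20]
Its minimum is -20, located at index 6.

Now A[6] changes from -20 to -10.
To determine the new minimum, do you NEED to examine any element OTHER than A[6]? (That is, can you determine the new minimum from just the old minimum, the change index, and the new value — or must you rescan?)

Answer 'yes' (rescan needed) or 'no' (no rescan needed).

Answer: yes

Derivation:
Old min = -20 at index 6
Change at index 6: -20 -> -10
Index 6 WAS the min and new value -10 > old min -20. Must rescan other elements to find the new min.
Needs rescan: yes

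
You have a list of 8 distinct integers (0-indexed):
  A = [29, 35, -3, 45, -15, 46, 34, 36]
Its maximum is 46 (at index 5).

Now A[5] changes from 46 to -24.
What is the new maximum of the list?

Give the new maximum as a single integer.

Answer: 45

Derivation:
Old max = 46 (at index 5)
Change: A[5] 46 -> -24
Changed element WAS the max -> may need rescan.
  Max of remaining elements: 45
  New max = max(-24, 45) = 45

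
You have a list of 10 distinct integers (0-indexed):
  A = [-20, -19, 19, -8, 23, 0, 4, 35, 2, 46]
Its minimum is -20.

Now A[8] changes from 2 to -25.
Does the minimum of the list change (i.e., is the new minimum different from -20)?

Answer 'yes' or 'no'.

Answer: yes

Derivation:
Old min = -20
Change: A[8] 2 -> -25
Changed element was NOT the min; min changes only if -25 < -20.
New min = -25; changed? yes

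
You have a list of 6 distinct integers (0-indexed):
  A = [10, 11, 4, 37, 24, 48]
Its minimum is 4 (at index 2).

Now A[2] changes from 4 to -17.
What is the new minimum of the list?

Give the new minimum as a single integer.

Old min = 4 (at index 2)
Change: A[2] 4 -> -17
Changed element WAS the min. Need to check: is -17 still <= all others?
  Min of remaining elements: 10
  New min = min(-17, 10) = -17

Answer: -17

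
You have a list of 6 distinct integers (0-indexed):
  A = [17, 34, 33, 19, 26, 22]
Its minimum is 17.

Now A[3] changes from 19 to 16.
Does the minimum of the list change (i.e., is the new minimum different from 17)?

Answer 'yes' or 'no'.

Answer: yes

Derivation:
Old min = 17
Change: A[3] 19 -> 16
Changed element was NOT the min; min changes only if 16 < 17.
New min = 16; changed? yes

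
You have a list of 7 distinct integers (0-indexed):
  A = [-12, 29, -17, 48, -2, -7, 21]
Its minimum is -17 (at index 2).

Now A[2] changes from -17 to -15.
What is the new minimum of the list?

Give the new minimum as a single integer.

Old min = -17 (at index 2)
Change: A[2] -17 -> -15
Changed element WAS the min. Need to check: is -15 still <= all others?
  Min of remaining elements: -12
  New min = min(-15, -12) = -15

Answer: -15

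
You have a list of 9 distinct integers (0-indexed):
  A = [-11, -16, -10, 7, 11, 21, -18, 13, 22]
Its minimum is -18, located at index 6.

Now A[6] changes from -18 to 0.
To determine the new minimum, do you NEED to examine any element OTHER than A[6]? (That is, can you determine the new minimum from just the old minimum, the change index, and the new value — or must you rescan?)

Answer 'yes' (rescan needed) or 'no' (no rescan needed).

Answer: yes

Derivation:
Old min = -18 at index 6
Change at index 6: -18 -> 0
Index 6 WAS the min and new value 0 > old min -18. Must rescan other elements to find the new min.
Needs rescan: yes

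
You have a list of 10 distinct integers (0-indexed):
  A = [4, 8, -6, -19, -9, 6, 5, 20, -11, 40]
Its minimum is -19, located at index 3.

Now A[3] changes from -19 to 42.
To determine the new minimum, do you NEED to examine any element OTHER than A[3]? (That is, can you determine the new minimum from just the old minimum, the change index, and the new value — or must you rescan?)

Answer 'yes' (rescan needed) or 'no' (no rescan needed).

Old min = -19 at index 3
Change at index 3: -19 -> 42
Index 3 WAS the min and new value 42 > old min -19. Must rescan other elements to find the new min.
Needs rescan: yes

Answer: yes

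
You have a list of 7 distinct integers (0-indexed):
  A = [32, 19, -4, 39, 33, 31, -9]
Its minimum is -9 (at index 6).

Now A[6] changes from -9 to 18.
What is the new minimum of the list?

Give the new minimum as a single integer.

Old min = -9 (at index 6)
Change: A[6] -9 -> 18
Changed element WAS the min. Need to check: is 18 still <= all others?
  Min of remaining elements: -4
  New min = min(18, -4) = -4

Answer: -4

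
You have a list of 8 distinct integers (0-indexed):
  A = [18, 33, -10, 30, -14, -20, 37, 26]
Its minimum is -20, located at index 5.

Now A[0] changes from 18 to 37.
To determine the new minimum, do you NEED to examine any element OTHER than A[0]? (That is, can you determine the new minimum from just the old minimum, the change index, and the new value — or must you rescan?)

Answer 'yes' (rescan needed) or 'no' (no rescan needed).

Old min = -20 at index 5
Change at index 0: 18 -> 37
Index 0 was NOT the min. New min = min(-20, 37). No rescan of other elements needed.
Needs rescan: no

Answer: no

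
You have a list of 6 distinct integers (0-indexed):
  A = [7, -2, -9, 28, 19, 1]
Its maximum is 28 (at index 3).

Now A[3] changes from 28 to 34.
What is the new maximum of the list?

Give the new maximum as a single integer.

Old max = 28 (at index 3)
Change: A[3] 28 -> 34
Changed element WAS the max -> may need rescan.
  Max of remaining elements: 19
  New max = max(34, 19) = 34

Answer: 34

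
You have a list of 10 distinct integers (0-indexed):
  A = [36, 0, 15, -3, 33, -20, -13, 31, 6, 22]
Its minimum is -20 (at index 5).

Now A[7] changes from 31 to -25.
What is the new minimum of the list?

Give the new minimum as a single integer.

Old min = -20 (at index 5)
Change: A[7] 31 -> -25
Changed element was NOT the old min.
  New min = min(old_min, new_val) = min(-20, -25) = -25

Answer: -25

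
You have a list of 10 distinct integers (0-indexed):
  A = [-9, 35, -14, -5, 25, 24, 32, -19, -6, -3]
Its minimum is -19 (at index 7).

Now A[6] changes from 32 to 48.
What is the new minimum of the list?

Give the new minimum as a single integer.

Answer: -19

Derivation:
Old min = -19 (at index 7)
Change: A[6] 32 -> 48
Changed element was NOT the old min.
  New min = min(old_min, new_val) = min(-19, 48) = -19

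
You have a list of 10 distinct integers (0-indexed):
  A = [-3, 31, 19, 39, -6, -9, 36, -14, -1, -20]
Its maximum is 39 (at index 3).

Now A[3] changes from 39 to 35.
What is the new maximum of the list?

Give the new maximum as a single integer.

Old max = 39 (at index 3)
Change: A[3] 39 -> 35
Changed element WAS the max -> may need rescan.
  Max of remaining elements: 36
  New max = max(35, 36) = 36

Answer: 36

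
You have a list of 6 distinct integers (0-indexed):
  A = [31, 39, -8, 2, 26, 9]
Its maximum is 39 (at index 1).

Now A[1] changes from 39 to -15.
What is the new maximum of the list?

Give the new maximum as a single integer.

Old max = 39 (at index 1)
Change: A[1] 39 -> -15
Changed element WAS the max -> may need rescan.
  Max of remaining elements: 31
  New max = max(-15, 31) = 31

Answer: 31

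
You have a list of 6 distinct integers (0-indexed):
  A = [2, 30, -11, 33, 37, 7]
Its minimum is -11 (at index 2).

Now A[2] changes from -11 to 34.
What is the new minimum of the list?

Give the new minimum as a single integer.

Old min = -11 (at index 2)
Change: A[2] -11 -> 34
Changed element WAS the min. Need to check: is 34 still <= all others?
  Min of remaining elements: 2
  New min = min(34, 2) = 2

Answer: 2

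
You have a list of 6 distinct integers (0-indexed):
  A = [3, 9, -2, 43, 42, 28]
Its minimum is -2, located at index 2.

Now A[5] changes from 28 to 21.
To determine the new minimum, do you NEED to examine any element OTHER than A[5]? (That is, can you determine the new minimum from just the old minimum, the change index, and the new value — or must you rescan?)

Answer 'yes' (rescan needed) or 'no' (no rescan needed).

Answer: no

Derivation:
Old min = -2 at index 2
Change at index 5: 28 -> 21
Index 5 was NOT the min. New min = min(-2, 21). No rescan of other elements needed.
Needs rescan: no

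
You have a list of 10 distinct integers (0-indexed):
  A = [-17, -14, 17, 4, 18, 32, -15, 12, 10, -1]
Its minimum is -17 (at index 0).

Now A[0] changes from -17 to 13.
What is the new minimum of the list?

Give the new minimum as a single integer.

Old min = -17 (at index 0)
Change: A[0] -17 -> 13
Changed element WAS the min. Need to check: is 13 still <= all others?
  Min of remaining elements: -15
  New min = min(13, -15) = -15

Answer: -15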